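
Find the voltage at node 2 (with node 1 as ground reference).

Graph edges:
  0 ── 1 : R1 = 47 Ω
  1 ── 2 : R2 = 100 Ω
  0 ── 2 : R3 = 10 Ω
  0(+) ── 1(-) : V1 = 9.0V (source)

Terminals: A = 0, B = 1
Nodal analysis, taking node 1 as the 0 V reference.
Source V1 fixes V_0 = 9 V.
KCL at each unknown node (sum of currents leaving = 0; resistances in Ω):
  Node 2: (V_2 - 0)/100 + (V_2 - 9)/10 = 0
Collecting terms: 0.11 × V_2 = 0.9  =>  V_2 = 8.182 V
The requested potential is V_2 = 8.182 V.

Final answer: V_2 = 8.182 V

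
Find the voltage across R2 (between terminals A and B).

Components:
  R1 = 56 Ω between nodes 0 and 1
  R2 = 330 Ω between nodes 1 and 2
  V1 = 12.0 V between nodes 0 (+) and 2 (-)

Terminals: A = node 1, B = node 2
R1 and R2 are in series across V1 (node 0 → node 1 → node 2), and the output A–B is taken across R2, so this is a voltage divider.
Series current: I = V1/(R1 + R2) = 12/(56 + 330) = 12/386 = 0.03109 A
V_R2 = I × R2 = V1 × R2/(R1 + R2) = 12 × 330/386 = 10.26 V

Final answer: 10.26 V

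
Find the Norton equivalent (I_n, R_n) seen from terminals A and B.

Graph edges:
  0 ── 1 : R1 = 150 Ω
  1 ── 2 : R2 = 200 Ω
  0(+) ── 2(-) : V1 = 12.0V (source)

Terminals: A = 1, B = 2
Find the Thévenin equivalent first; then I_n = V_th/R_th and R_n = R_th.
Step 1 — V_th is the open-circuit voltage V_A - V_B (nothing connected across the terminals).
Nodal analysis, taking node 2 as the 0 V reference.
Source V1 fixes V_0 = 12 V.
KCL at each unknown node (sum of currents leaving = 0; resistances in Ω):
  Node 1: (V_1 - 12)/150 + (V_1 - 0)/200 = 0
Collecting terms: 0.01167 × V_1 = 0.08  =>  V_1 = 6.857 V
V_th = V_1 - V_2 = 6.857 - 0 = 6.857 V
Step 2 — R_th: zero the source — replace V1 by a short circuit (node 2 merges into node 0) — and find the resistance seen between A (node 1) and B (node 0).
Reduce the network between node 1 (A) and node 0 (B) by series/parallel combination:
  Rp1 = R1 ‖ R2 (parallel, both between nodes 0 and 1) = 1/(1/150 + 1/200) = 85.71 Ω
R_th = 85.71 Ω
I_n = V_th/R_th = 6.857/85.71 = 0.08 A, and R_n = R_th = 85.71 Ω

Final answer: I_n = 0.08 A, R_n = 85.71 Ω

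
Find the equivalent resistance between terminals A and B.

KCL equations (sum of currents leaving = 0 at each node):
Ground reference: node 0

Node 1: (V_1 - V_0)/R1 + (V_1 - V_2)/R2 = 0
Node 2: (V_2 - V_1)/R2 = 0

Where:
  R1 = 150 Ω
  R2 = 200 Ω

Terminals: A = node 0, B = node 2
Reduce the network between node 0 (A) and node 2 (B) by series/parallel combination:
  Rs1 = R1 + R2 (series, joined only at node 1) = 150 + 200 = 350 Ω
R_eq = 350 Ω

Final answer: 350 Ω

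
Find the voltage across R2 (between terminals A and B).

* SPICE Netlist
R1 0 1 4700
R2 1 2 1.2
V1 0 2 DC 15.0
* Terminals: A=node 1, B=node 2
R1 and R2 are in series across V1 (node 0 → node 1 → node 2), and the output A–B is taken across R2, so this is a voltage divider.
Series current: I = V1/(R1 + R2) = 15/(4700 + 1.2) = 15/4701 = 0.003191 A
V_R2 = I × R2 = V1 × R2/(R1 + R2) = 15 × 1.2/4701 = 0.003829 V

Final answer: 0.003829 V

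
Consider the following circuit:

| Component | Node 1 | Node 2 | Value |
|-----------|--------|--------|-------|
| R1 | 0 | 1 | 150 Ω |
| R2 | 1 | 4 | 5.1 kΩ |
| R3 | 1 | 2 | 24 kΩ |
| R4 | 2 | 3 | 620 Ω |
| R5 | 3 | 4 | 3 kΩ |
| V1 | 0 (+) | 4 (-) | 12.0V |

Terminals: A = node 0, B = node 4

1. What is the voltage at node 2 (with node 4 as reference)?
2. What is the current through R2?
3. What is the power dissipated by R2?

Nodal analysis, taking node 4 as the 0 V reference.
Source V1 fixes V_0 = 12 V.
KCL at each unknown node (sum of currents leaving = 0; resistances in Ω):
  Node 1: (V_1 - 12)/150 + (V_1 - 0)/5100 + (V_1 - V_2)/24000 = 0
  Node 2: (V_2 - V_1)/24000 + (V_2 - V_3)/620 = 0
  Node 3: (V_3 - V_2)/620 + (V_3 - 0)/3000 = 0
Collecting terms (coefficients in siemens):
  0.006904·V_1 - 0.00004167·V_2 = 0.08
  0.001655·V_2 - 0.00004167·V_1 - 0.001613·V_3 = 0
  0.001946·V_3 - 0.001613·V_2 = 0
Solving these 3 simultaneous equations (Gaussian elimination) gives:
  V_1 = 11.6 V, V_2 = 1.52 V, V_3 = 1.26 V
Part 1:
  Read off the nodal solution: V_2 = 1.52 V
Part 2:
  I_R2 = (V_1 - V_4)/R2 = (11.6 - 0)/5100 = 0.002274 A
  Magnitude: I_R2 = 0.002274 A
Part 3:
  I_R2 = (V_1 - V_4)/R2 = (11.6 - 0)/5100 = 0.002274 A
  P_R2 = I_R2² × R2 = (0.002274)² × 5100 = 0.02637 W

Final answers:
1. V_2 = 1.52 V
2. I_R2 = 0.002274 A
3. P_R2 = 0.02637 W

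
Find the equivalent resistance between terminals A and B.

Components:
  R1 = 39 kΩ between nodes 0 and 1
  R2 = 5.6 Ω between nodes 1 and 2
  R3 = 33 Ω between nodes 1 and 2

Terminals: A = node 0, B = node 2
Reduce the network between node 0 (A) and node 2 (B) by series/parallel combination:
  Rp1 = R2 ‖ R3 (parallel, both between nodes 1 and 2) = 1/(1/5.6 + 1/33) = 4.788 Ω
  Rs1 = R1 + Rp1 (series, joined only at node 1) = 39000 + 4.788 = 39000 Ω
R_eq = 39 kΩ

Final answer: 39 kΩ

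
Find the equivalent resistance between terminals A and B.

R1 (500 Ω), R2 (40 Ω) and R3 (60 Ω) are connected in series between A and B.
Reduce the network between node 0 (A) and node 3 (B) by series/parallel combination:
  Rs1 = R1 + R2 (series, joined only at node 1) = 500 + 40 = 540 Ω
  Rs2 = R3 + Rs1 (series, joined only at node 2) = 60 + 540 = 600 Ω
R_eq = 600 Ω

Final answer: 600 Ω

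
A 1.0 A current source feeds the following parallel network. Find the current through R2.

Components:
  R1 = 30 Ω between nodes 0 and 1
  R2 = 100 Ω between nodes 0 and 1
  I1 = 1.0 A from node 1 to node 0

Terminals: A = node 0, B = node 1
All resistors sit directly between nodes 0 and 1, so they are in parallel and share one voltage V; the full source current 1 A splits among them.
1/R_par = 1/30 + 1/100 = 0.04333 S  =>  R_par = 23.08 Ω
V = I × R_par = 1 × 23.08 = 23.08 V
I_R2 = V/R2 = 23.08/100 = 0.2308 A

Final answer: 0.2308 A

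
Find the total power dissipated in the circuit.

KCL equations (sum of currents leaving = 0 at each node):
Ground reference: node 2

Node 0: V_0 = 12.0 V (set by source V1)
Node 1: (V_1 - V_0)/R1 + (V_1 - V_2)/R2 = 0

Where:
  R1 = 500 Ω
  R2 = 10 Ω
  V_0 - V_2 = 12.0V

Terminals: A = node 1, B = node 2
Nodal analysis, taking node 2 as the 0 V reference.
Source V1 fixes V_0 = 12 V.
KCL at each unknown node (sum of currents leaving = 0; resistances in Ω):
  Node 1: (V_1 - 12)/500 + (V_1 - 0)/10 = 0
Collecting terms: 0.102 × V_1 = 0.024  =>  V_1 = 0.2353 V
Power in each resistor, P = (ΔV)²/R:
  P_R1 = (12 - 0.2353)²/500 = 0.2768 W
  P_R2 = (0.2353 - 0)²/10 = 0.005536 W
P_total = P_R1 + P_R2 = 0.2824 W

Final answer: 0.2824 W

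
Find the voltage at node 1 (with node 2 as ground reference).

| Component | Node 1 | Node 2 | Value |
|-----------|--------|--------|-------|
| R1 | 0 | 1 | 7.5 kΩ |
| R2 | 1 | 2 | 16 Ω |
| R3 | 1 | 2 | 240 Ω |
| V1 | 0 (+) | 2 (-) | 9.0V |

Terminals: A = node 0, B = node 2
Nodal analysis, taking node 2 as the 0 V reference.
Source V1 fixes V_0 = 9 V.
KCL at each unknown node (sum of currents leaving = 0; resistances in Ω):
  Node 1: (V_1 - 9)/7500 + (V_1 - 0)/16 + (V_1 - 0)/240 = 0
Collecting terms: 0.0668 × V_1 = 0.0012  =>  V_1 = 0.01796 V
The requested potential is V_1 = 0.01796 V.

Final answer: V_1 = 0.01796 V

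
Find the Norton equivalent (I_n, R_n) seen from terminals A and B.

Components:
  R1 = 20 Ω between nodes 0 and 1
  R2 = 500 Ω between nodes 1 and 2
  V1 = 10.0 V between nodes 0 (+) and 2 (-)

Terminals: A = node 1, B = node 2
Find the Thévenin equivalent first; then I_n = V_th/R_th and R_n = R_th.
Step 1 — V_th is the open-circuit voltage V_A - V_B (nothing connected across the terminals).
Nodal analysis, taking node 2 as the 0 V reference.
Source V1 fixes V_0 = 10 V.
KCL at each unknown node (sum of currents leaving = 0; resistances in Ω):
  Node 1: (V_1 - 10)/20 + (V_1 - 0)/500 = 0
Collecting terms: 0.052 × V_1 = 0.5  =>  V_1 = 9.615 V
V_th = V_1 - V_2 = 9.615 - 0 = 9.615 V
Step 2 — R_th: zero the source — replace V1 by a short circuit (node 2 merges into node 0) — and find the resistance seen between A (node 1) and B (node 0).
Reduce the network between node 1 (A) and node 0 (B) by series/parallel combination:
  Rp1 = R1 ‖ R2 (parallel, both between nodes 0 and 1) = 1/(1/20 + 1/500) = 19.23 Ω
R_th = 19.23 Ω
I_n = V_th/R_th = 9.615/19.23 = 0.5 A, and R_n = R_th = 19.23 Ω

Final answer: I_n = 0.5 A, R_n = 19.23 Ω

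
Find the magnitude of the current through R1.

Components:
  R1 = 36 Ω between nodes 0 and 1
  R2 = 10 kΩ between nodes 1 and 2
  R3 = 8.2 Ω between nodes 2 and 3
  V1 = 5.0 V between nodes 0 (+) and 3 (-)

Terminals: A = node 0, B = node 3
Nodal analysis, taking node 3 as the 0 V reference.
Source V1 fixes V_0 = 5 V.
KCL at each unknown node (sum of currents leaving = 0; resistances in Ω):
  Node 1: (V_1 - 5)/36 + (V_1 - V_2)/10000 = 0
  Node 2: (V_2 - V_1)/10000 + (V_2 - 0)/8.2 = 0
Collecting terms (coefficients in siemens):
  0.02788·V_1 - 0.0001·V_2 = 0.1389
  0.1221·V_2 - 0.0001·V_1 = 0
Determinant D = (0.02788)(0.1221) - (-0.0001)(-0.0001) = 0.003403
V_1 = [(0.1389)(0.1221) - (-0.0001)(0)]/D = 4.982 V
V_2 = [(0.02788)(0) - (0.1389)(-0.0001)]/D = 0.004082 V
I_R1 = (V_0 - V_1)/R1 = (5 - 4.982)/36 = 0.0004978 A
|I_R1| = 0.0004978 A

Final answer: |I_R1| = 0.0004978 A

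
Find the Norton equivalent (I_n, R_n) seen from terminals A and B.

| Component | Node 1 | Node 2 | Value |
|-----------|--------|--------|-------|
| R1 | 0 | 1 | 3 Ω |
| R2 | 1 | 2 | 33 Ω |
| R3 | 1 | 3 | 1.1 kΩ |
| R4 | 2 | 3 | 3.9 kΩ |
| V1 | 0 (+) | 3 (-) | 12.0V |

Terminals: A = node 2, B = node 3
Find the Thévenin equivalent first; then I_n = V_th/R_th and R_n = R_th.
Step 1 — V_th is the open-circuit voltage V_A - V_B (nothing connected across the terminals).
Nodal analysis, taking node 3 as the 0 V reference.
Source V1 fixes V_0 = 12 V.
KCL at each unknown node (sum of currents leaving = 0; resistances in Ω):
  Node 1: (V_1 - 12)/3 + (V_1 - V_2)/33 + (V_1 - 0)/1100 = 0
  Node 2: (V_2 - V_1)/33 + (V_2 - 0)/3900 = 0
Collecting terms (coefficients in siemens):
  0.3645·V_1 - 0.0303·V_2 = 4
  0.03056·V_2 - 0.0303·V_1 = 0
Determinant D = (0.3645)(0.03056) - (-0.0303)(-0.0303) = 0.01022
V_1 = [(4)(0.03056) - (-0.0303)(0)]/D = 11.96 V
V_2 = [(0.3645)(0) - (4)(-0.0303)]/D = 11.86 V
V_th = V_2 - V_3 = 11.86 - 0 = 11.86 V
Step 2 — R_th: zero the source — replace V1 by a short circuit (node 3 merges into node 0) — and find the resistance seen between A (node 2) and B (node 0).
Reduce the network between node 2 (A) and node 0 (B) by series/parallel combination:
  Rp1 = R1 ‖ R3 (parallel, both between nodes 0 and 1) = 1/(1/3 + 1/1100) = 2.992 Ω
  Rs1 = R2 + Rp1 (series, joined only at node 1) = 33 + 2.992 = 35.99 Ω
  Rp2 = R4 ‖ Rs1 (parallel, both between nodes 0 and 2) = 1/(1/3900 + 1/35.99) = 35.66 Ω
R_th = 35.66 Ω
I_n = V_th/R_th = 11.86/35.66 = 0.3325 A, and R_n = R_th = 35.66 Ω

Final answer: I_n = 0.3325 A, R_n = 35.66 Ω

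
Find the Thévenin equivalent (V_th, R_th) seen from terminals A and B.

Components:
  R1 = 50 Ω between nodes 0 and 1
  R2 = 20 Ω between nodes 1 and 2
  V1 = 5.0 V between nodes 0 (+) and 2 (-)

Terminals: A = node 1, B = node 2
Step 1 — V_th is the open-circuit voltage V_A - V_B (nothing connected across the terminals).
Nodal analysis, taking node 2 as the 0 V reference.
Source V1 fixes V_0 = 5 V.
KCL at each unknown node (sum of currents leaving = 0; resistances in Ω):
  Node 1: (V_1 - 5)/50 + (V_1 - 0)/20 = 0
Collecting terms: 0.07 × V_1 = 0.1  =>  V_1 = 1.429 V
V_th = V_1 - V_2 = 1.429 - 0 = 1.429 V
Step 2 — R_th: zero the source — replace V1 by a short circuit (node 2 merges into node 0) — and find the resistance seen between A (node 1) and B (node 0).
Reduce the network between node 1 (A) and node 0 (B) by series/parallel combination:
  Rp1 = R1 ‖ R2 (parallel, both between nodes 0 and 1) = 1/(1/50 + 1/20) = 14.29 Ω
R_th = 14.29 Ω

Final answer: V_th = 1.429 V, R_th = 14.29 Ω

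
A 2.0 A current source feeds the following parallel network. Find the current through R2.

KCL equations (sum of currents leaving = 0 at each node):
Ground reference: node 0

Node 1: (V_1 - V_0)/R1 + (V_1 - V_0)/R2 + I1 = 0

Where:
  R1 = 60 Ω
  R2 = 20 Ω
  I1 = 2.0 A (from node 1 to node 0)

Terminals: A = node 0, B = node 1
All resistors sit directly between nodes 0 and 1, so they are in parallel and share one voltage V; the full source current 2 A splits among them.
1/R_par = 1/60 + 1/20 = 0.06667 S  =>  R_par = 15 Ω
V = I × R_par = 2 × 15 = 30 V
I_R2 = V/R2 = 30/20 = 1.5 A

Final answer: 1.5 A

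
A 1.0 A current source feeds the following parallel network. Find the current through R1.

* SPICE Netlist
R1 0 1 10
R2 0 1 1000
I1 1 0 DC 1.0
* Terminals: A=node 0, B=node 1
All resistors sit directly between nodes 0 and 1, so they are in parallel and share one voltage V; the full source current 1 A splits among them.
1/R_par = 1/10 + 1/1000 = 0.101 S  =>  R_par = 9.901 Ω
V = I × R_par = 1 × 9.901 = 9.901 V
I_R1 = V/R1 = 9.901/10 = 0.9901 A

Final answer: 0.9901 A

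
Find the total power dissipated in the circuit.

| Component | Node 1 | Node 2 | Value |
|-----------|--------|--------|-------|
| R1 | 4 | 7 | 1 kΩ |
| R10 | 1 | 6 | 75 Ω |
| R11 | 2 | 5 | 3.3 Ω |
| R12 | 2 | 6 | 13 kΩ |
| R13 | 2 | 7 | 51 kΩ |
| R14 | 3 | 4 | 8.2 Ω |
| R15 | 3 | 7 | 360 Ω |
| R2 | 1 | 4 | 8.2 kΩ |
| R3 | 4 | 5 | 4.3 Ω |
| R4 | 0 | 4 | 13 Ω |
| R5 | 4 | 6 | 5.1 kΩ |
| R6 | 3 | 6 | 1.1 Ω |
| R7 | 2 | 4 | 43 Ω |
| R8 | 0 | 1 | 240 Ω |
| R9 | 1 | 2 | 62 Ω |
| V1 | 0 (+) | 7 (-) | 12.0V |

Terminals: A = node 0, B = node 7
Nodal analysis, taking node 7 as the 0 V reference.
Source V1 fixes V_0 = 12 V.
KCL at each unknown node (sum of currents leaving = 0; resistances in Ω):
  Node 1: (V_1 - V_4)/8200 + (V_1 - 12)/240 + (V_1 - V_2)/62 + (V_1 - V_6)/75 = 0
  Node 2: (V_2 - V_4)/43 + (V_2 - V_1)/62 + (V_2 - V_5)/3.3 + (V_2 - V_6)/13000 + (V_2 - 0)/51000 = 0
  Node 3: (V_3 - V_6)/1.1 + (V_3 - V_4)/8.2 + (V_3 - 0)/360 = 0
  Node 4: (V_4 - 0)/1000 + (V_4 - V_1)/8200 + (V_4 - V_5)/4.3 + (V_4 - 12)/13 + (V_4 - V_6)/5100 + (V_4 - V_2)/43 + (V_4 - V_3)/8.2 = 0
  Node 5: (V_5 - V_4)/4.3 + (V_5 - V_2)/3.3 = 0
  Node 6: (V_6 - V_4)/5100 + (V_6 - V_3)/1.1 + (V_6 - V_1)/75 + (V_6 - V_2)/13000 = 0
Collecting terms (coefficients in siemens):
  0.03375·V_1 - 0.01613·V_2 - 0.000122·V_4 - 0.01333·V_6 = 0.05
  0.3425·V_2 - 0.01613·V_1 - 0.02326·V_4 - 0.303·V_5 - 0.00007692·V_6 = 0
  1.034·V_3 - 0.122·V_4 - 0.9091·V_6 = 0
  0.456·V_4 - 0.000122·V_1 - 0.02326·V_2 - 0.122·V_3 - 0.2326·V_5 - 0.0001961·V_6 = 0.9231
  0.5356·V_5 - 0.303·V_2 - 0.2326·V_4 = 0
  0.9227·V_6 - 0.01333·V_1 - 0.00007692·V_2 - 0.9091·V_3 - 0.0001961·V_4 = 0
Solving these 6 simultaneous equations (Gaussian elimination) gives:
  V_1 = 11.44 V, V_2 = 11.47 V, V_3 = 11.24 V, V_4 = 11.47 V
  V_5 = 11.47 V, V_6 = 11.24 V
Power in each resistor, P = (ΔV)²/R:
  P_R1 = (11.47 - 0)²/1000 = 0.1316 W
  P_R2 = (11.44 - 11.47)²/8200 = 0.00000009389 W
  P_R3 = (11.47 - 11.47)²/4.3 = 0.000001212 W
  P_R4 = (12 - 11.47)²/13 = 0.02143 W
  P_R5 = (11.47 - 11.24)²/5100 = 0.0000104 W
  P_R6 = (11.24 - 11.24)²/1.1 = 0.000008399 W
  P_R7 = (11.47 - 11.47)²/43 = 0.0000003786 W
  P_R8 = (12 - 11.44)²/240 = 0.001286 W
  P_R9 = (11.44 - 11.47)²/62 = 0.000009069 W
  P_R10 = (11.44 - 11.24)²/75 = 0.000547 W
  P_R11 = (11.47 - 11.47)²/3.3 = 0.0000009301 W
  P_R12 = (11.47 - 11.24)²/13000 = 0.000003938 W
  P_R13 = (11.47 - 0)²/51000 = 0.002579 W
  P_R14 = (11.24 - 11.47)²/8.2 = 0.00664 W
  P_R15 = (11.24 - 0)²/360 = 0.3509 W
P_total = P_R1 + P_R2 + P_R3 + P_R4 + P_R5 + P_R6 + P_R7 + P_R8 + P_R9 + P_R10 + P_R11 + P_R12 + P_R13 + P_R14 + P_R15 = 0.515 W

Final answer: 0.515 W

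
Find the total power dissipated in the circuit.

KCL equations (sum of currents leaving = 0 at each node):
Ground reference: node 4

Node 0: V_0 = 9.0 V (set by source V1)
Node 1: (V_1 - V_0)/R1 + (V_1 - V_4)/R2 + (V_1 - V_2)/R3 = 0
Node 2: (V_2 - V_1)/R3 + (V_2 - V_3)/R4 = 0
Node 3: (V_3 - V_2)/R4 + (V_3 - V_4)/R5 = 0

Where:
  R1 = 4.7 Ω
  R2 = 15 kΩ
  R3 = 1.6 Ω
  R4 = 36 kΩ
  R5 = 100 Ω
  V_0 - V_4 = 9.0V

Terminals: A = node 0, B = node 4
Nodal analysis, taking node 4 as the 0 V reference.
Source V1 fixes V_0 = 9 V.
KCL at each unknown node (sum of currents leaving = 0; resistances in Ω):
  Node 1: (V_1 - 9)/4.7 + (V_1 - 0)/15000 + (V_1 - V_2)/1.6 = 0
  Node 2: (V_2 - V_1)/1.6 + (V_2 - V_3)/36000 = 0
  Node 3: (V_3 - V_2)/36000 + (V_3 - 0)/100 = 0
Collecting terms (coefficients in siemens):
  0.8378·V_1 - 0.625·V_2 = 1.915
  0.625·V_2 - 0.625·V_1 - 0.00002778·V_3 = 0
  0.01003·V_3 - 0.00002778·V_2 = 0
Solving these 3 simultaneous equations (Gaussian elimination) gives:
  V_1 = 8.996 V, V_2 = 8.996 V, V_3 = 0.02492 V
Power in each resistor, P = (ΔV)²/R:
  P_R1 = (9 - 8.996)²/4.7 = 0.000003387 W
  P_R2 = (8.996 - 0)²/15000 = 0.005395 W
  P_R3 = (8.996 - 8.996)²/1.6 = 0.00000009935 W
  P_R4 = (8.996 - 0.02492)²/36000 = 0.002235 W
  P_R5 = (0.02492 - 0)²/100 = 0.000006209 W
P_total = P_R1 + P_R2 + P_R3 + P_R4 + P_R5 = 0.00764 W

Final answer: 0.00764 W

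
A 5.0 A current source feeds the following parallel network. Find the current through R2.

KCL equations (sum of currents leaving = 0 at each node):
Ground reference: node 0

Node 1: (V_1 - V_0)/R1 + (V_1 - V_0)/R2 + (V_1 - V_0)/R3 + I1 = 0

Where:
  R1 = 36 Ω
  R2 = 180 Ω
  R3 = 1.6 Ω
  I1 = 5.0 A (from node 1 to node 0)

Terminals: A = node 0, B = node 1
All resistors sit directly between nodes 0 and 1, so they are in parallel and share one voltage V; the full source current 5 A splits among them.
1/R_par = 1/36 + 1/180 + 1/1.6 = 0.6583 S  =>  R_par = 1.519 Ω
V = I × R_par = 5 × 1.519 = 7.595 V
I_R2 = V/R2 = 7.595/180 = 0.04219 A

Final answer: 0.04219 A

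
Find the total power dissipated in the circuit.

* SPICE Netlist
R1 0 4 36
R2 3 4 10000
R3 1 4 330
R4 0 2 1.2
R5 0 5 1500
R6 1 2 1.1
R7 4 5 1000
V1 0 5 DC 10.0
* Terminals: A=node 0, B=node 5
Nodal analysis, taking node 5 as the 0 V reference.
Source V1 fixes V_0 = 10 V.
KCL at each unknown node (sum of currents leaving = 0; resistances in Ω):
  Node 1: (V_1 - V_4)/330 + (V_1 - V_2)/1.1 = 0
  Node 2: (V_2 - 10)/1.2 + (V_2 - V_1)/1.1 = 0
  Node 3: (V_3 - V_4)/10000 = 0
  Node 4: (V_4 - 10)/36 + (V_4 - V_3)/10000 + (V_4 - V_1)/330 + (V_4 - 0)/1000 = 0
Collecting terms (coefficients in siemens):
  0.9121·V_1 - 0.9091·V_2 - 0.00303·V_4 = 0
  1.742·V_2 - 0.9091·V_1 = 8.333
  0.0001·V_3 - 0.0001·V_4 = 0
  0.03191·V_4 - 0.00303·V_1 - 0.0001·V_3 = 0.2778
Solving these 4 simultaneous equations (Gaussian elimination) gives:
  V_1 = 9.998 V, V_2 = 9.999 V, V_3 = 9.685 V, V_4 = 9.685 V
Power in each resistor, P = (ΔV)²/R:
  P_R1 = (10 - 9.685)²/36 = 0.002749 W
  P_R2 = (9.685 - 9.685)²/10000 = 0 W
  P_R3 = (9.998 - 9.685)²/330 = 0.0002958 W
  P_R4 = (10 - 9.999)²/1.2 = 0.000001076 W
  P_R5 = (10 - 0)²/1500 = 0.06667 W
  P_R6 = (9.998 - 9.999)²/1.1 = 0.0000009859 W
  P_R7 = (9.685 - 0)²/1000 = 0.09381 W
P_total = P_R1 + P_R2 + P_R3 + P_R4 + P_R5 + P_R6 + P_R7 = 0.1635 W

Final answer: 0.1635 W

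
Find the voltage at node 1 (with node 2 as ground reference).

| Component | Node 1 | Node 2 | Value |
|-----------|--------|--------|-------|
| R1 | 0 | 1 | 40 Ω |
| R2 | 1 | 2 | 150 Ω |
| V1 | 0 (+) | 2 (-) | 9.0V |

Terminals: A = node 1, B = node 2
Nodal analysis, taking node 2 as the 0 V reference.
Source V1 fixes V_0 = 9 V.
KCL at each unknown node (sum of currents leaving = 0; resistances in Ω):
  Node 1: (V_1 - 9)/40 + (V_1 - 0)/150 = 0
Collecting terms: 0.03167 × V_1 = 0.225  =>  V_1 = 7.105 V
The requested potential is V_1 = 7.105 V.

Final answer: V_1 = 7.105 V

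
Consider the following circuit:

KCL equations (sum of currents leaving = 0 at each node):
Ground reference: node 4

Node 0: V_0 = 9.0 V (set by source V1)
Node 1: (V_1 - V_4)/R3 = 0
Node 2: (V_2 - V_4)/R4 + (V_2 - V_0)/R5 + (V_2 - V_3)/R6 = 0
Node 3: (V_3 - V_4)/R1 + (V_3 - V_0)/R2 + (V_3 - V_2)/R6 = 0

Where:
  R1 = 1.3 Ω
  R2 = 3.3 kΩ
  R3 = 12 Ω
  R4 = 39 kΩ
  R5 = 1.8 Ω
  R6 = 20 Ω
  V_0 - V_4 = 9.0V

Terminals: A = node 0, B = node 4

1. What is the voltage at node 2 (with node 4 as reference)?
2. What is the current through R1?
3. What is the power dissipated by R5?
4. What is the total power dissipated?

Nodal analysis, taking node 4 as the 0 V reference.
Source V1 fixes V_0 = 9 V.
KCL at each unknown node (sum of currents leaving = 0; resistances in Ω):
  Node 1: (V_1 - 0)/12 = 0
  Node 2: (V_2 - 0)/39000 + (V_2 - 9)/1.8 + (V_2 - V_3)/20 = 0
  Node 3: (V_3 - 0)/1.3 + (V_3 - 9)/3300 + (V_3 - V_2)/20 = 0
Collecting terms (coefficients in siemens):
  0.08333·V_1 = 0
  0.6056·V_2 - 0.05·V_3 = 5
  0.8195·V_3 - 0.05·V_2 = 0.002727
Solving these 3 simultaneous equations (Gaussian elimination) gives:
  V_1 = 0 V, V_2 = 8.299 V, V_3 = 0.5096 V
Part 1:
  Read off the nodal solution: V_2 = 8.299 V
Part 2:
  I_R1 = (V_3 - V_4)/R1 = (0.5096 - 0)/1.3 = 0.392 A
  Magnitude: I_R1 = 0.392 A
Part 3:
  I_R5 = (V_0 - V_2)/R5 = (9 - 8.299)/1.8 = 0.3897 A
  P_R5 = I_R5² × R5 = (0.3897)² × 1.8 = 0.2733 W
Part 4:
  Power in each resistor, P = (ΔV)²/R:
    P_R1 = (0.5096 - 0)²/1.3 = 0.1998 W
    P_R2 = (9 - 0.5096)²/3300 = 0.02184 W
    P_R3 = (0 - 0)²/12 = 0 W
    P_R4 = (8.299 - 0)²/39000 = 0.001766 W
    P_R5 = (9 - 8.299)²/1.8 = 0.2733 W
    P_R6 = (8.299 - 0.5096)²/20 = 3.033 W
  P_total = P_R1 + P_R2 + P_R3 + P_R4 + P_R5 + P_R6 = 3.53 W

Final answers:
1. V_2 = 8.299 V
2. I_R1 = 0.392 A
3. P_R5 = 0.2733 W
4. P_total = 3.53 W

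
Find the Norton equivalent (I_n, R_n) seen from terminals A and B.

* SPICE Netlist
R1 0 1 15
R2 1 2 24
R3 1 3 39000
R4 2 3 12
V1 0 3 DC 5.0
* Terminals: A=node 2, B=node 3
Find the Thévenin equivalent first; then I_n = V_th/R_th and R_n = R_th.
Step 1 — V_th is the open-circuit voltage V_A - V_B (nothing connected across the terminals).
Nodal analysis, taking node 3 as the 0 V reference.
Source V1 fixes V_0 = 5 V.
KCL at each unknown node (sum of currents leaving = 0; resistances in Ω):
  Node 1: (V_1 - 5)/15 + (V_1 - V_2)/24 + (V_1 - 0)/39000 = 0
  Node 2: (V_2 - V_1)/24 + (V_2 - 0)/12 = 0
Collecting terms (coefficients in siemens):
  0.1084·V_1 - 0.04167·V_2 = 0.3333
  0.125·V_2 - 0.04167·V_1 = 0
Determinant D = (0.1084)(0.125) - (-0.04167)(-0.04167) = 0.01181
V_1 = [(0.3333)(0.125) - (-0.04167)(0)]/D = 3.528 V
V_2 = [(0.1084)(0) - (0.3333)(-0.04167)]/D = 1.176 V
V_th = V_2 - V_3 = 1.176 - 0 = 1.176 V
Step 2 — R_th: zero the source — replace V1 by a short circuit (node 3 merges into node 0) — and find the resistance seen between A (node 2) and B (node 0).
Reduce the network between node 2 (A) and node 0 (B) by series/parallel combination:
  Rp1 = R1 ‖ R3 (parallel, both between nodes 0 and 1) = 1/(1/15 + 1/39000) = 14.99 Ω
  Rs1 = R2 + Rp1 (series, joined only at node 1) = 24 + 14.99 = 38.99 Ω
  Rp2 = R4 ‖ Rs1 (parallel, both between nodes 0 and 2) = 1/(1/12 + 1/38.99) = 9.176 Ω
R_th = 9.176 Ω
I_n = V_th/R_th = 1.176/9.176 = 0.1282 A, and R_n = R_th = 9.176 Ω

Final answer: I_n = 0.1282 A, R_n = 9.176 Ω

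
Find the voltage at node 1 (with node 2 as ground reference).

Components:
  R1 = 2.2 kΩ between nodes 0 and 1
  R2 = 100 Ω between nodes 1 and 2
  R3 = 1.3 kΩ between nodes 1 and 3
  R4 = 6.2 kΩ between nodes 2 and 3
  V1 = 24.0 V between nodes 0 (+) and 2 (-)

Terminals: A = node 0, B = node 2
Nodal analysis, taking node 2 as the 0 V reference.
Source V1 fixes V_0 = 24 V.
KCL at each unknown node (sum of currents leaving = 0; resistances in Ω):
  Node 1: (V_1 - 24)/2200 + (V_1 - 0)/100 + (V_1 - V_3)/1300 = 0
  Node 3: (V_3 - V_1)/1300 + (V_3 - 0)/6200 = 0
Collecting terms (coefficients in siemens):
  0.01122·V_1 - 0.0007692·V_3 = 0.01091
  0.0009305·V_3 - 0.0007692·V_1 = 0
Determinant D = (0.01122)(0.0009305) - (-0.0007692)(-0.0007692) = 0.000009852
V_1 = [(0.01091)(0.0009305) - (-0.0007692)(0)]/D = 1.03 V
V_3 = [(0.01122)(0) - (0.01091)(-0.0007692)]/D = 0.8517 V
The requested potential is V_1 = 1.03 V.

Final answer: V_1 = 1.03 V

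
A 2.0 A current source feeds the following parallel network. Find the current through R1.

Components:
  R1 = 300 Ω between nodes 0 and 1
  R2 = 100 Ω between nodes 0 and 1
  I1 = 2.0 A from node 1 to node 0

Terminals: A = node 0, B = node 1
All resistors sit directly between nodes 0 and 1, so they are in parallel and share one voltage V; the full source current 2 A splits among them.
1/R_par = 1/300 + 1/100 = 0.01333 S  =>  R_par = 75 Ω
V = I × R_par = 2 × 75 = 150 V
I_R1 = V/R1 = 150/300 = 0.5 A

Final answer: 0.5 A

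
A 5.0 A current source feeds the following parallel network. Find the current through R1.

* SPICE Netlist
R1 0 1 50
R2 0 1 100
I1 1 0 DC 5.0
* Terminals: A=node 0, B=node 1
All resistors sit directly between nodes 0 and 1, so they are in parallel and share one voltage V; the full source current 5 A splits among them.
1/R_par = 1/50 + 1/100 = 0.03 S  =>  R_par = 33.33 Ω
V = I × R_par = 5 × 33.33 = 166.7 V
I_R1 = V/R1 = 166.7/50 = 3.333 A

Final answer: 3.333 A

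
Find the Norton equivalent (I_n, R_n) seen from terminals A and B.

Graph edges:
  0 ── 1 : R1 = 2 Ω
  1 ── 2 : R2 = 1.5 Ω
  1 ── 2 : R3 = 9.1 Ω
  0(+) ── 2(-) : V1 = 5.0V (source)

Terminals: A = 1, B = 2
Find the Thévenin equivalent first; then I_n = V_th/R_th and R_n = R_th.
Step 1 — V_th is the open-circuit voltage V_A - V_B (nothing connected across the terminals).
Nodal analysis, taking node 2 as the 0 V reference.
Source V1 fixes V_0 = 5 V.
KCL at each unknown node (sum of currents leaving = 0; resistances in Ω):
  Node 1: (V_1 - 5)/2 + (V_1 - 0)/1.5 + (V_1 - 0)/9.1 = 0
Collecting terms: 1.277 × V_1 = 2.5  =>  V_1 = 1.958 V
V_th = V_1 - V_2 = 1.958 - 0 = 1.958 V
Step 2 — R_th: zero the source — replace V1 by a short circuit (node 2 merges into node 0) — and find the resistance seen between A (node 1) and B (node 0).
Reduce the network between node 1 (A) and node 0 (B) by series/parallel combination:
  Rp1 = R1 ‖ R2 ‖ R3 (parallel, all between nodes 0 and 1) = 1/(1/2 + 1/1.5 + 1/9.1) = 0.7834 Ω
R_th = 0.7834 Ω
I_n = V_th/R_th = 1.958/0.7834 = 2.5 A, and R_n = R_th = 0.7834 Ω

Final answer: I_n = 2.5 A, R_n = 0.7834 Ω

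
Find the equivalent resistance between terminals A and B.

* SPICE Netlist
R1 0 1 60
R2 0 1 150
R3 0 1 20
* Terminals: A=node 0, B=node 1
Reduce the network between node 0 (A) and node 1 (B) by series/parallel combination:
  Rp1 = R1 ‖ R2 ‖ R3 (parallel, all between nodes 0 and 1) = 1/(1/60 + 1/150 + 1/20) = 13.64 Ω
R_eq = 13.64 Ω

Final answer: 13.64 Ω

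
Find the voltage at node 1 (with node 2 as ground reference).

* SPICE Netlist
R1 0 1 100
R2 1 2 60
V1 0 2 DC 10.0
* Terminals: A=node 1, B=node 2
Nodal analysis, taking node 2 as the 0 V reference.
Source V1 fixes V_0 = 10 V.
KCL at each unknown node (sum of currents leaving = 0; resistances in Ω):
  Node 1: (V_1 - 10)/100 + (V_1 - 0)/60 = 0
Collecting terms: 0.02667 × V_1 = 0.1  =>  V_1 = 3.75 V
The requested potential is V_1 = 3.75 V.

Final answer: V_1 = 3.75 V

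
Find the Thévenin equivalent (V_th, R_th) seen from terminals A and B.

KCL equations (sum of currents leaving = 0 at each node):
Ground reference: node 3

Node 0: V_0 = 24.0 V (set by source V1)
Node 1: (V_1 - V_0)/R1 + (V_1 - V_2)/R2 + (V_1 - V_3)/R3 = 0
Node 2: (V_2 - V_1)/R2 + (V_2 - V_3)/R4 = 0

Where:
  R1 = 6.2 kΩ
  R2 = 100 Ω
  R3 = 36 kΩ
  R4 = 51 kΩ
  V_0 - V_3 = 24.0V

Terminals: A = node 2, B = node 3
Step 1 — V_th is the open-circuit voltage V_A - V_B (nothing connected across the terminals).
Nodal analysis, taking node 3 as the 0 V reference.
Source V1 fixes V_0 = 24 V.
KCL at each unknown node (sum of currents leaving = 0; resistances in Ω):
  Node 1: (V_1 - 24)/6200 + (V_1 - V_2)/100 + (V_1 - 0)/36000 = 0
  Node 2: (V_2 - V_1)/100 + (V_2 - 0)/51000 = 0
Collecting terms (coefficients in siemens):
  0.01019·V_1 - 0.01·V_2 = 0.003871
  0.01002·V_2 - 0.01·V_1 = 0
Determinant D = (0.01019)(0.01002) - (-0.01)(-0.01) = 0.00000209
V_1 = [(0.003871)(0.01002) - (-0.01)(0)]/D = 18.55 V
V_2 = [(0.01019)(0) - (0.003871)(-0.01)]/D = 18.52 V
V_th = V_2 - V_3 = 18.52 - 0 = 18.52 V
Step 2 — R_th: zero the source — replace V1 by a short circuit (node 3 merges into node 0) — and find the resistance seen between A (node 2) and B (node 0).
Reduce the network between node 2 (A) and node 0 (B) by series/parallel combination:
  Rp1 = R1 ‖ R3 (parallel, both between nodes 0 and 1) = 1/(1/6200 + 1/36000) = 5289 Ω
  Rs1 = R2 + Rp1 (series, joined only at node 1) = 100 + 5289 = 5389 Ω
  Rp2 = R4 ‖ Rs1 (parallel, both between nodes 0 and 2) = 1/(1/51000 + 1/5389) = 4874 Ω
R_th = 4.874 kΩ

Final answer: V_th = 18.52 V, R_th = 4.874 kΩ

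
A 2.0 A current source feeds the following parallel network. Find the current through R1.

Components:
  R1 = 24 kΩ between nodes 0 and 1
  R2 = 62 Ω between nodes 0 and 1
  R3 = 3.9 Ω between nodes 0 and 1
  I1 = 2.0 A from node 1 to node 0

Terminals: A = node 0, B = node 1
All resistors sit directly between nodes 0 and 1, so they are in parallel and share one voltage V; the full source current 2 A splits among them.
1/R_par = 1/24000 + 1/62 + 1/3.9 = 0.2726 S  =>  R_par = 3.669 Ω
V = I × R_par = 2 × 3.669 = 7.337 V
I_R1 = V/R1 = 7.337/24000 = 0.0003057 A

Final answer: 0.0003057 A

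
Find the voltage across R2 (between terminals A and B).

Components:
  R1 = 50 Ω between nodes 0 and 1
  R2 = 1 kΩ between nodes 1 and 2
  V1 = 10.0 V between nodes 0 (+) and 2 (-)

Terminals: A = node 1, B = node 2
R1 and R2 are in series across V1 (node 0 → node 1 → node 2), and the output A–B is taken across R2, so this is a voltage divider.
Series current: I = V1/(R1 + R2) = 10/(50 + 1000) = 10/1050 = 0.009524 A
V_R2 = I × R2 = V1 × R2/(R1 + R2) = 10 × 1000/1050 = 9.524 V

Final answer: 9.524 V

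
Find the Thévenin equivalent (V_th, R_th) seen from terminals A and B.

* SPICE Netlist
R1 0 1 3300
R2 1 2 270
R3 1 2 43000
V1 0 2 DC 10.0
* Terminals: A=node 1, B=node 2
Step 1 — V_th is the open-circuit voltage V_A - V_B (nothing connected across the terminals).
Nodal analysis, taking node 2 as the 0 V reference.
Source V1 fixes V_0 = 10 V.
KCL at each unknown node (sum of currents leaving = 0; resistances in Ω):
  Node 1: (V_1 - 10)/3300 + (V_1 - 0)/270 + (V_1 - 0)/43000 = 0
Collecting terms: 0.00403 × V_1 = 0.00303  =>  V_1 = 0.7519 V
V_th = V_1 - V_2 = 0.7519 - 0 = 0.7519 V
Step 2 — R_th: zero the source — replace V1 by a short circuit (node 2 merges into node 0) — and find the resistance seen between A (node 1) and B (node 0).
Reduce the network between node 1 (A) and node 0 (B) by series/parallel combination:
  Rp1 = R1 ‖ R2 ‖ R3 (parallel, all between nodes 0 and 1) = 1/(1/3300 + 1/270 + 1/43000) = 248.1 Ω
R_th = 248.1 Ω

Final answer: V_th = 0.7519 V, R_th = 248.1 Ω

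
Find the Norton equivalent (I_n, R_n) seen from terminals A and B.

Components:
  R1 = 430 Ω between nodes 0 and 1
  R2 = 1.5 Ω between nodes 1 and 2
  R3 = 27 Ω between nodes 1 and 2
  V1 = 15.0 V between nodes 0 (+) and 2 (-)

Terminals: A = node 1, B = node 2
Find the Thévenin equivalent first; then I_n = V_th/R_th and R_n = R_th.
Step 1 — V_th is the open-circuit voltage V_A - V_B (nothing connected across the terminals).
Nodal analysis, taking node 2 as the 0 V reference.
Source V1 fixes V_0 = 15 V.
KCL at each unknown node (sum of currents leaving = 0; resistances in Ω):
  Node 1: (V_1 - 15)/430 + (V_1 - 0)/1.5 + (V_1 - 0)/27 = 0
Collecting terms: 0.706 × V_1 = 0.03488  =>  V_1 = 0.04941 V
V_th = V_1 - V_2 = 0.04941 - 0 = 0.04941 V
Step 2 — R_th: zero the source — replace V1 by a short circuit (node 2 merges into node 0) — and find the resistance seen between A (node 1) and B (node 0).
Reduce the network between node 1 (A) and node 0 (B) by series/parallel combination:
  Rp1 = R1 ‖ R2 ‖ R3 (parallel, all between nodes 0 and 1) = 1/(1/430 + 1/1.5 + 1/27) = 1.416 Ω
R_th = 1.416 Ω
I_n = V_th/R_th = 0.04941/1.416 = 0.03488 A, and R_n = R_th = 1.416 Ω

Final answer: I_n = 0.03488 A, R_n = 1.416 Ω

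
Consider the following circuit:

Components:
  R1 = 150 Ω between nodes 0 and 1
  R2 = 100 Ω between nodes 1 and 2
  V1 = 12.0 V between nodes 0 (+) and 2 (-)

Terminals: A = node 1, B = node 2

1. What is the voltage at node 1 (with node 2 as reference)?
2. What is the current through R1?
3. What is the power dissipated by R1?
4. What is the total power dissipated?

Nodal analysis, taking node 2 as the 0 V reference.
Source V1 fixes V_0 = 12 V.
KCL at each unknown node (sum of currents leaving = 0; resistances in Ω):
  Node 1: (V_1 - 12)/150 + (V_1 - 0)/100 = 0
Collecting terms: 0.01667 × V_1 = 0.08  =>  V_1 = 4.8 V
Part 1:
  Read off the nodal solution: V_1 = 4.8 V
Part 2:
  I_R1 = (V_0 - V_1)/R1 = (12 - 4.8)/150 = 0.048 A
  Magnitude: I_R1 = 0.048 A
Part 3:
  I_R1 = (V_0 - V_1)/R1 = (12 - 4.8)/150 = 0.048 A
  P_R1 = I_R1² × R1 = (0.048)² × 150 = 0.3456 W
Part 4:
  Power in each resistor, P = (ΔV)²/R:
    P_R1 = (12 - 4.8)²/150 = 0.3456 W
    P_R2 = (4.8 - 0)²/100 = 0.2304 W
  P_total = P_R1 + P_R2 = 0.576 W

Final answers:
1. V_1 = 4.8 V
2. I_R1 = 0.048 A
3. P_R1 = 0.3456 W
4. P_total = 0.576 W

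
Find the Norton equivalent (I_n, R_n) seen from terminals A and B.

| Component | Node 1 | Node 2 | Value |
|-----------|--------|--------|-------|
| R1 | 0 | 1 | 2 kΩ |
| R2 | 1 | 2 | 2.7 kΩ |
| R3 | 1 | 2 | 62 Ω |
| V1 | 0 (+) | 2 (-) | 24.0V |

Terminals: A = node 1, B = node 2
Find the Thévenin equivalent first; then I_n = V_th/R_th and R_n = R_th.
Step 1 — V_th is the open-circuit voltage V_A - V_B (nothing connected across the terminals).
Nodal analysis, taking node 2 as the 0 V reference.
Source V1 fixes V_0 = 24 V.
KCL at each unknown node (sum of currents leaving = 0; resistances in Ω):
  Node 1: (V_1 - 24)/2000 + (V_1 - 0)/2700 + (V_1 - 0)/62 = 0
Collecting terms: 0.017 × V_1 = 0.012  =>  V_1 = 0.7059 V
V_th = V_1 - V_2 = 0.7059 - 0 = 0.7059 V
Step 2 — R_th: zero the source — replace V1 by a short circuit (node 2 merges into node 0) — and find the resistance seen between A (node 1) and B (node 0).
Reduce the network between node 1 (A) and node 0 (B) by series/parallel combination:
  Rp1 = R1 ‖ R2 ‖ R3 (parallel, all between nodes 0 and 1) = 1/(1/2000 + 1/2700 + 1/62) = 58.83 Ω
R_th = 58.83 Ω
I_n = V_th/R_th = 0.7059/58.83 = 0.012 A, and R_n = R_th = 58.83 Ω

Final answer: I_n = 0.012 A, R_n = 58.83 Ω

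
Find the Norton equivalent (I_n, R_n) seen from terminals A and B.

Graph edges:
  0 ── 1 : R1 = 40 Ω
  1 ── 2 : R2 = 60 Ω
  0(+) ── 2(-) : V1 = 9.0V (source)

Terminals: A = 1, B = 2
Find the Thévenin equivalent first; then I_n = V_th/R_th and R_n = R_th.
Step 1 — V_th is the open-circuit voltage V_A - V_B (nothing connected across the terminals).
Nodal analysis, taking node 2 as the 0 V reference.
Source V1 fixes V_0 = 9 V.
KCL at each unknown node (sum of currents leaving = 0; resistances in Ω):
  Node 1: (V_1 - 9)/40 + (V_1 - 0)/60 = 0
Collecting terms: 0.04167 × V_1 = 0.225  =>  V_1 = 5.4 V
V_th = V_1 - V_2 = 5.4 - 0 = 5.4 V
Step 2 — R_th: zero the source — replace V1 by a short circuit (node 2 merges into node 0) — and find the resistance seen between A (node 1) and B (node 0).
Reduce the network between node 1 (A) and node 0 (B) by series/parallel combination:
  Rp1 = R1 ‖ R2 (parallel, both between nodes 0 and 1) = 1/(1/40 + 1/60) = 24 Ω
R_th = 24 Ω
I_n = V_th/R_th = 5.4/24 = 0.225 A, and R_n = R_th = 24 Ω

Final answer: I_n = 0.225 A, R_n = 24 Ω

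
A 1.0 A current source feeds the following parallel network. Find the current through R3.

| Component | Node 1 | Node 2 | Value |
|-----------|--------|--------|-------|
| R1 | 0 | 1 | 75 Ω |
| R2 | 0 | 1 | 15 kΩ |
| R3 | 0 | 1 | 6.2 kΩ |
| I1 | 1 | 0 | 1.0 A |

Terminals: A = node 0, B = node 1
All resistors sit directly between nodes 0 and 1, so they are in parallel and share one voltage V; the full source current 1 A splits among them.
1/R_par = 1/75 + 1/15000 + 1/6200 = 0.01356 S  =>  R_par = 73.74 Ω
V = I × R_par = 1 × 73.74 = 73.74 V
I_R3 = V/R3 = 73.74/6200 = 0.01189 A

Final answer: 0.01189 A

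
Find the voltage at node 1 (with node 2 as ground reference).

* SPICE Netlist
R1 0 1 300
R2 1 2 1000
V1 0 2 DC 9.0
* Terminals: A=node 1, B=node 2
Nodal analysis, taking node 2 as the 0 V reference.
Source V1 fixes V_0 = 9 V.
KCL at each unknown node (sum of currents leaving = 0; resistances in Ω):
  Node 1: (V_1 - 9)/300 + (V_1 - 0)/1000 = 0
Collecting terms: 0.004333 × V_1 = 0.03  =>  V_1 = 6.923 V
The requested potential is V_1 = 6.923 V.

Final answer: V_1 = 6.923 V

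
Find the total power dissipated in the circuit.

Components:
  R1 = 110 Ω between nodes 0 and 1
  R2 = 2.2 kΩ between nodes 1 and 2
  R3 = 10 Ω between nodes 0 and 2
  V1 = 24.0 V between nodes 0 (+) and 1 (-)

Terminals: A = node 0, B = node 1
Nodal analysis, taking node 1 as the 0 V reference.
Source V1 fixes V_0 = 24 V.
KCL at each unknown node (sum of currents leaving = 0; resistances in Ω):
  Node 2: (V_2 - 0)/2200 + (V_2 - 24)/10 = 0
Collecting terms: 0.1005 × V_2 = 2.4  =>  V_2 = 23.89 V
Power in each resistor, P = (ΔV)²/R:
  P_R1 = (24 - 0)²/110 = 5.236 W
  P_R2 = (0 - 23.89)²/2200 = 0.2595 W
  P_R3 = (24 - 23.89)²/10 = 0.001179 W
P_total = P_R1 + P_R2 + P_R3 = 5.497 W

Final answer: 5.497 W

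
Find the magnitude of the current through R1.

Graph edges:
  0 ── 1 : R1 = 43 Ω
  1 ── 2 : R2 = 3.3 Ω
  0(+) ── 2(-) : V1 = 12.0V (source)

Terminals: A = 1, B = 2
Nodal analysis, taking node 2 as the 0 V reference.
Source V1 fixes V_0 = 12 V.
KCL at each unknown node (sum of currents leaving = 0; resistances in Ω):
  Node 1: (V_1 - 12)/43 + (V_1 - 0)/3.3 = 0
Collecting terms: 0.3263 × V_1 = 0.2791  =>  V_1 = 0.8553 V
I_R1 = (V_0 - V_1)/R1 = (12 - 0.8553)/43 = 0.2592 A
|I_R1| = 0.2592 A

Final answer: |I_R1| = 0.2592 A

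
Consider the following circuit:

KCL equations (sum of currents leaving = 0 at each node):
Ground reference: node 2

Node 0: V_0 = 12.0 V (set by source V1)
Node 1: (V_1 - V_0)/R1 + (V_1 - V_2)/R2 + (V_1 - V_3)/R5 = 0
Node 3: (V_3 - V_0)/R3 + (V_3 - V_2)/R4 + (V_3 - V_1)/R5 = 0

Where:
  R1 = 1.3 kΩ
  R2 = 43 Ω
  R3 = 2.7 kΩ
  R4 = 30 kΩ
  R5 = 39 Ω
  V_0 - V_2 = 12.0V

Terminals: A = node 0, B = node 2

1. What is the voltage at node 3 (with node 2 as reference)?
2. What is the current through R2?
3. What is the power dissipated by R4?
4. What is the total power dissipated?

Nodal analysis, taking node 2 as the 0 V reference.
Source V1 fixes V_0 = 12 V.
KCL at each unknown node (sum of currents leaving = 0; resistances in Ω):
  Node 1: (V_1 - 12)/1300 + (V_1 - 0)/43 + (V_1 - V_3)/39 = 0
  Node 3: (V_3 - 12)/2700 + (V_3 - 0)/30000 + (V_3 - V_1)/39 = 0
Collecting terms (coefficients in siemens):
  0.04967·V_1 - 0.02564·V_3 = 0.009231
  0.02604·V_3 - 0.02564·V_1 = 0.004444
Determinant D = (0.04967)(0.02604) - (-0.02564)(-0.02564) = 0.0006361
V_1 = [(0.009231)(0.02604) - (-0.02564)(0.004444)]/D = 0.5571 V
V_3 = [(0.04967)(0.004444) - (0.009231)(-0.02564)]/D = 0.7191 V
Part 1:
  Read off the nodal solution: V_3 = 0.7191 V
Part 2:
  I_R2 = (V_1 - V_2)/R2 = (0.5571 - 0)/43 = 0.01296 A
  Magnitude: I_R2 = 0.01296 A
Part 3:
  I_R4 = (V_2 - V_3)/R4 = (0 - 0.7191)/30000 = -0.00002397 A
  P_R4 = I_R4² × R4 = (-0.00002397)² × 30000 = 0.00001724 W
Part 4:
  Power in each resistor, P = (ΔV)²/R:
    P_R1 = (12 - 0.5571)²/1300 = 0.1007 W
    P_R2 = (0.5571 - 0)²/43 = 0.007218 W
    P_R3 = (12 - 0.7191)²/2700 = 0.04713 W
    P_R4 = (0 - 0.7191)²/30000 = 0.00001724 W
    P_R5 = (0.5571 - 0.7191)²/39 = 0.000673 W
  P_total = P_R1 + P_R2 + P_R3 + P_R4 + P_R5 = 0.1558 W

Final answers:
1. V_3 = 0.7191 V
2. I_R2 = 0.01296 A
3. P_R4 = 1.724e-05 W
4. P_total = 0.1558 W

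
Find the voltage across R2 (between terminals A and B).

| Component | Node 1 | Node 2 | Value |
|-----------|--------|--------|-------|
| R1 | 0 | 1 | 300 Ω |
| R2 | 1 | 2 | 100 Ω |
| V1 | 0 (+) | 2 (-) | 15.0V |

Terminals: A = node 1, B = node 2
R1 and R2 are in series across V1 (node 0 → node 1 → node 2), and the output A–B is taken across R2, so this is a voltage divider.
Series current: I = V1/(R1 + R2) = 15/(300 + 100) = 15/400 = 0.0375 A
V_R2 = I × R2 = V1 × R2/(R1 + R2) = 15 × 100/400 = 3.75 V

Final answer: 3.75 V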